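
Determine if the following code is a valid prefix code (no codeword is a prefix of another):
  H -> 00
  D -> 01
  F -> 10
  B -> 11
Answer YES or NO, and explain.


Checking each pair (does one codeword prefix another?):
  H='00' vs D='01': no prefix
  H='00' vs F='10': no prefix
  H='00' vs B='11': no prefix
  D='01' vs H='00': no prefix
  D='01' vs F='10': no prefix
  D='01' vs B='11': no prefix
  F='10' vs H='00': no prefix
  F='10' vs D='01': no prefix
  F='10' vs B='11': no prefix
  B='11' vs H='00': no prefix
  B='11' vs D='01': no prefix
  B='11' vs F='10': no prefix
No violation found over all pairs.

YES -- this is a valid prefix code. No codeword is a prefix of any other codeword.


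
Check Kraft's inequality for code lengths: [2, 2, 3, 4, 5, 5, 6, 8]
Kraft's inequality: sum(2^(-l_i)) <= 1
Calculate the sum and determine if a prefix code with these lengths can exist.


Sum = 2^(-2) + 2^(-2) + 2^(-3) + 2^(-4) + 2^(-5) + 2^(-5) + 2^(-6) + 2^(-8)
    = 0.25 + 0.25 + 0.125 + 0.0625 + 0.03125 + 0.03125 + 0.015625 + 0.00390625
    = 197/256 = 0.76953125
Since 0.76953125 <= 1, Kraft's inequality IS satisfied.
A prefix code with these lengths CAN exist.

Kraft sum = 0.76953125. Satisfied.


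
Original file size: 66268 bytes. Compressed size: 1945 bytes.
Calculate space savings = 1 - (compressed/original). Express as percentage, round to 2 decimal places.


ratio = compressed/original = 1945/66268 = 0.029351
savings = 1 - ratio = 1 - 0.029351 = 0.970649
as a percentage: 0.970649 * 100 = 97.06%

Space savings = 1 - 1945/66268 = 97.06%


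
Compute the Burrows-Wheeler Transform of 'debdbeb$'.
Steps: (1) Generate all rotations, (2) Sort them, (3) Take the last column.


Rotations (sorted):
  0: $debdbeb -> last char: b
  1: b$debdbe -> last char: e
  2: bdbeb$de -> last char: e
  3: beb$debd -> last char: d
  4: dbeb$deb -> last char: b
  5: debdbeb$ -> last char: $
  6: eb$debdb -> last char: b
  7: ebdbeb$d -> last char: d


BWT = beedb$bd


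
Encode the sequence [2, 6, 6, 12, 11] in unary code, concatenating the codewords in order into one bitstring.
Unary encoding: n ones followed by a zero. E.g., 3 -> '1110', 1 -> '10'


Encode each number as n ones followed by a terminating 0:
  2 -> 110 (3 bits)
  6 -> 1111110 (7 bits)
  6 -> 1111110 (7 bits)
  12 -> 1111111111110 (13 bits)
  11 -> 111111111110 (12 bits)
Total length = 3 + 7 + 7 + 13 + 12 = 42 bits.

Unary([2, 6, 6, 12, 11]) = 110111111011111101111111111110111111111110 (42 bits)


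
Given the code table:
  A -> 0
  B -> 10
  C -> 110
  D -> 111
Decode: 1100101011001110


Decoding:
110 -> C
0 -> A
10 -> B
10 -> B
110 -> C
0 -> A
111 -> D
0 -> A


Result: CABBCADA


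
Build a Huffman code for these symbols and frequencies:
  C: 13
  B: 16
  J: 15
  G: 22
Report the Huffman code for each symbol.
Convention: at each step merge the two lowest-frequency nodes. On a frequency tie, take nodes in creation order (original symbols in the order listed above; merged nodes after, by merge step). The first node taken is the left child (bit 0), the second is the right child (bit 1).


Huffman tree construction:
Step 1: Merge C(13) + J(15) = 28
Step 2: Merge B(16) + G(22) = 38
Step 3: Merge (C+J)(28) + (B+G)(38) = 66
Read each symbol's code off the tree from the root (left child = 0, right child = 1).

Codes:
  C: 00 (length 2)
  B: 10 (length 2)
  J: 01 (length 2)
  G: 11 (length 2)
Average code length: 132/66 = 2.0000 bits/symbol


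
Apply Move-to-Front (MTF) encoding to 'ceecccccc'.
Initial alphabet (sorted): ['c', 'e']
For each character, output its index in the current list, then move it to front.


MTF encoding:
'c': index 0 in ['c', 'e'] -> ['c', 'e']
'e': index 1 in ['c', 'e'] -> ['e', 'c']
'e': index 0 in ['e', 'c'] -> ['e', 'c']
'c': index 1 in ['e', 'c'] -> ['c', 'e']
'c': index 0 in ['c', 'e'] -> ['c', 'e']
'c': index 0 in ['c', 'e'] -> ['c', 'e']
'c': index 0 in ['c', 'e'] -> ['c', 'e']
'c': index 0 in ['c', 'e'] -> ['c', 'e']
'c': index 0 in ['c', 'e'] -> ['c', 'e']


Output: [0, 1, 0, 1, 0, 0, 0, 0, 0]


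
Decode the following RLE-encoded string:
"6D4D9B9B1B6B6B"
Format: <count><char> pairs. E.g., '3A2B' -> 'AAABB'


Expanding each <count><char> pair:
  6D -> 'DDDDDD'
  4D -> 'DDDD'
  9B -> 'BBBBBBBBB'
  9B -> 'BBBBBBBBB'
  1B -> 'B'
  6B -> 'BBBBBB'
  6B -> 'BBBBBB'

Decoded = DDDDDDDDDDBBBBBBBBBBBBBBBBBBBBBBBBBBBBBBB


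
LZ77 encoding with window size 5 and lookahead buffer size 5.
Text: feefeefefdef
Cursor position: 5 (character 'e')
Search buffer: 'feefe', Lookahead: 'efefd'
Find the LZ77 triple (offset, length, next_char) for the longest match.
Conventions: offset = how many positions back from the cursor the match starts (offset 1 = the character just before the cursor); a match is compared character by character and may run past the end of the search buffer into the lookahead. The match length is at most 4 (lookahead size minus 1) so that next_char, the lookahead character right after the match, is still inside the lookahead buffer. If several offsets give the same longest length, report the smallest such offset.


Try each offset into the search buffer:
  offset=1 (pos 4, char 'e'): match length 1
  offset=2 (pos 3, char 'f'): match length 0
  offset=3 (pos 2, char 'e'): match length 3
  offset=4 (pos 1, char 'e'): match length 1
  offset=5 (pos 0, char 'f'): match length 0
Longest match has length 3 at offset 3.
next_char = character at position 5 + 3 = 8 -> 'f'

Best match: offset=3, length=3 (matching 'efe' starting at position 2)
LZ77 triple: (3, 3, 'f')


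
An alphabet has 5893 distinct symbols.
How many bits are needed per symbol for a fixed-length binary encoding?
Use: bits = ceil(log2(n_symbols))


log2(5893) = 12.5248
Bracket: 2^12 = 4096 < 5893 <= 2^13 = 8192
So ceil(log2(5893)) = 13

bits = ceil(log2(5893)) = ceil(12.5248) = 13 bits


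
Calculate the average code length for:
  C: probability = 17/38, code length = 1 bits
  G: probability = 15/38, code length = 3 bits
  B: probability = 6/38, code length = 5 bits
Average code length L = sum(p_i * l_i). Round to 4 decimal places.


Weighted contributions p_i * l_i:
  C: (17/38) * 1 = 17/38
  G: (15/38) * 3 = 45/38
  B: (6/38) * 5 = 30/38
Sum = (17 + 45 + 30)/38 = 92/38

L = 92/38 = 2.4211 bits/symbol


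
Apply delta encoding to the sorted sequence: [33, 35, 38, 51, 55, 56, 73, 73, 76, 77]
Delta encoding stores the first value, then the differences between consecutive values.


First value: 33
Deltas:
  35 - 33 = 2
  38 - 35 = 3
  51 - 38 = 13
  55 - 51 = 4
  56 - 55 = 1
  73 - 56 = 17
  73 - 73 = 0
  76 - 73 = 3
  77 - 76 = 1


Delta encoded: [33, 2, 3, 13, 4, 1, 17, 0, 3, 1]


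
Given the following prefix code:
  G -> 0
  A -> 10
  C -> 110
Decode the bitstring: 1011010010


Decoding step by step:
Bits 10 -> A
Bits 110 -> C
Bits 10 -> A
Bits 0 -> G
Bits 10 -> A


Decoded message: ACAGA


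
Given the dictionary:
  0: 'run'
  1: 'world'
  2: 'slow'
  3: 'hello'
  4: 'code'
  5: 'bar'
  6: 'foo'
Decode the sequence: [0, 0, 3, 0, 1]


Look up each index in the dictionary:
  0 -> 'run'
  0 -> 'run'
  3 -> 'hello'
  0 -> 'run'
  1 -> 'world'

Decoded: "run run hello run world"


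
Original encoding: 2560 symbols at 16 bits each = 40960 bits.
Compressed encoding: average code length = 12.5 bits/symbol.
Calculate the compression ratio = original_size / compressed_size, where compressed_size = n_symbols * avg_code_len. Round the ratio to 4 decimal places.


original_size = n_symbols * orig_bits = 2560 * 16 = 40960 bits
compressed_size = n_symbols * avg_code_len = 2560 * 12.5 = 32000.0 bits
ratio = original_size / compressed_size = 40960 / 32000.0 = 1.28

Compression ratio = 1.28


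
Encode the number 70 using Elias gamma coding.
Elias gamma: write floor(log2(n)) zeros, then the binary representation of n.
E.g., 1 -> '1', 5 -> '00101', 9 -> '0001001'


num_bits = floor(log2(70)) + 1 = 7
leading_zeros = num_bits - 1 = 6
binary(70) = 1000110

Elias gamma(70) = '000000' + '1000110' = 0000001000110 (13 bits)


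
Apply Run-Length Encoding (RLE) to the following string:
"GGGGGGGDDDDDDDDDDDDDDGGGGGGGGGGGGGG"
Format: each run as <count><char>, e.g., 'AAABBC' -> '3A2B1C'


Scanning runs left to right:
  i=0: run of 'G' x 7 -> '7G'
  i=7: run of 'D' x 14 -> '14D'
  i=21: run of 'G' x 14 -> '14G'

RLE = 7G14D14G


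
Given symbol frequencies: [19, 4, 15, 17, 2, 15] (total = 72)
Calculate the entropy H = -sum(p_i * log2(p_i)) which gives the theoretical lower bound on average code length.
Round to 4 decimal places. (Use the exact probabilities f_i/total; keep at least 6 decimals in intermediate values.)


Per-symbol terms -p_i * log2(p_i) with p_i = f_i/72:
  p = 19/72 = 0.263889: log2(p) = -1.921997, -p*log2(p) = 0.507194
  p = 4/72 = 0.055556: log2(p) = -4.169925, -p*log2(p) = 0.231663
  p = 15/72 = 0.208333: log2(p) = -2.263034, -p*log2(p) = 0.471466
  p = 17/72 = 0.236111: log2(p) = -2.082462, -p*log2(p) = 0.491692
  p = 2/72 = 0.027778: log2(p) = -5.169925, -p*log2(p) = 0.143609
  p = 15/72 = 0.208333: log2(p) = -2.263034, -p*log2(p) = 0.471466
H = 0.507194 + 0.231663 + 0.471466 + 0.491692 + 0.143609 + 0.471466 = 2.317090

H = 2.3171 bits/symbol


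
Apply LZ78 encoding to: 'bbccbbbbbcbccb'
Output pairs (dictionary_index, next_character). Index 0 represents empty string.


LZ78 encoding steps:
Dictionary: {0: ''}
Step 1: w='' (idx 0), next='b' -> output (0, 'b'), add 'b' as idx 1
Step 2: w='b' (idx 1), next='c' -> output (1, 'c'), add 'bc' as idx 2
Step 3: w='' (idx 0), next='c' -> output (0, 'c'), add 'c' as idx 3
Step 4: w='b' (idx 1), next='b' -> output (1, 'b'), add 'bb' as idx 4
Step 5: w='bb' (idx 4), next='b' -> output (4, 'b'), add 'bbb' as idx 5
Step 6: w='c' (idx 3), next='b' -> output (3, 'b'), add 'cb' as idx 6
Step 7: w='c' (idx 3), next='c' -> output (3, 'c'), add 'cc' as idx 7
Step 8: w='b' (idx 1), end of input -> output (1, '')


Encoded: [(0, 'b'), (1, 'c'), (0, 'c'), (1, 'b'), (4, 'b'), (3, 'b'), (3, 'c'), (1, '')]


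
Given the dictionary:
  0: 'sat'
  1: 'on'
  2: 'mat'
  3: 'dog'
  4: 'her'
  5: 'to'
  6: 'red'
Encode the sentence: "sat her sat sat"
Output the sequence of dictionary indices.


Look up each word in the dictionary:
  'sat' -> 0
  'her' -> 4
  'sat' -> 0
  'sat' -> 0

Encoded: [0, 4, 0, 0]


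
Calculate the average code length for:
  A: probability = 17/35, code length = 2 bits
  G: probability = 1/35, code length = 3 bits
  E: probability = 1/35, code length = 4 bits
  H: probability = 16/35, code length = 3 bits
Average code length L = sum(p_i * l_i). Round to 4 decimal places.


Weighted contributions p_i * l_i:
  A: (17/35) * 2 = 34/35
  G: (1/35) * 3 = 3/35
  E: (1/35) * 4 = 4/35
  H: (16/35) * 3 = 48/35
Sum = (34 + 3 + 4 + 48)/35 = 89/35

L = 89/35 = 2.5429 bits/symbol


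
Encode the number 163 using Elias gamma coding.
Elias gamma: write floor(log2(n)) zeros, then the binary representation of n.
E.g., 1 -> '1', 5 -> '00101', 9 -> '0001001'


num_bits = floor(log2(163)) + 1 = 8
leading_zeros = num_bits - 1 = 7
binary(163) = 10100011

Elias gamma(163) = '0000000' + '10100011' = 000000010100011 (15 bits)


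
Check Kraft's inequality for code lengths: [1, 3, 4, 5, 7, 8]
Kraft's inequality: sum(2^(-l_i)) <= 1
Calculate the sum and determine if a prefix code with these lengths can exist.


Sum = 2^(-1) + 2^(-3) + 2^(-4) + 2^(-5) + 2^(-7) + 2^(-8)
    = 0.5 + 0.125 + 0.0625 + 0.03125 + 0.0078125 + 0.00390625
    = 187/256 = 0.73046875
Since 0.73046875 <= 1, Kraft's inequality IS satisfied.
A prefix code with these lengths CAN exist.

Kraft sum = 0.73046875. Satisfied.


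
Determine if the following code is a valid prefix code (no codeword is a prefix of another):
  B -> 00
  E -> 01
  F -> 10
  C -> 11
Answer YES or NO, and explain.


Checking each pair (does one codeword prefix another?):
  B='00' vs E='01': no prefix
  B='00' vs F='10': no prefix
  B='00' vs C='11': no prefix
  E='01' vs B='00': no prefix
  E='01' vs F='10': no prefix
  E='01' vs C='11': no prefix
  F='10' vs B='00': no prefix
  F='10' vs E='01': no prefix
  F='10' vs C='11': no prefix
  C='11' vs B='00': no prefix
  C='11' vs E='01': no prefix
  C='11' vs F='10': no prefix
No violation found over all pairs.

YES -- this is a valid prefix code. No codeword is a prefix of any other codeword.


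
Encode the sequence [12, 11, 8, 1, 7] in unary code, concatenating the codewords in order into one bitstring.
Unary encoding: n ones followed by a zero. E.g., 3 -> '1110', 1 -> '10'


Encode each number as n ones followed by a terminating 0:
  12 -> 1111111111110 (13 bits)
  11 -> 111111111110 (12 bits)
  8 -> 111111110 (9 bits)
  1 -> 10 (2 bits)
  7 -> 11111110 (8 bits)
Total length = 13 + 12 + 9 + 2 + 8 = 44 bits.

Unary([12, 11, 8, 1, 7]) = 11111111111101111111111101111111101011111110 (44 bits)


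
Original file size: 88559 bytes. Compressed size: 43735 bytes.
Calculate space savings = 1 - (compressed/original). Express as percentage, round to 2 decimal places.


ratio = compressed/original = 43735/88559 = 0.493852
savings = 1 - ratio = 1 - 0.493852 = 0.506148
as a percentage: 0.506148 * 100 = 50.61%

Space savings = 1 - 43735/88559 = 50.61%


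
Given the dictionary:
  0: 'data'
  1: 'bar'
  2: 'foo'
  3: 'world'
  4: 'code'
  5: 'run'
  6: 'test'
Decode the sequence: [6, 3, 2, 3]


Look up each index in the dictionary:
  6 -> 'test'
  3 -> 'world'
  2 -> 'foo'
  3 -> 'world'

Decoded: "test world foo world"


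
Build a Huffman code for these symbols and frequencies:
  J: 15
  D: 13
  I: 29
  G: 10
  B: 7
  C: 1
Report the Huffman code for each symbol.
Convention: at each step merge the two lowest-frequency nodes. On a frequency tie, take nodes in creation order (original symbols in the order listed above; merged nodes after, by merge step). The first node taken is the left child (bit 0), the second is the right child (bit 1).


Huffman tree construction:
Step 1: Merge C(1) + B(7) = 8
Step 2: Merge (C+B)(8) + G(10) = 18
Step 3: Merge D(13) + J(15) = 28
Step 4: Merge ((C+B)+G)(18) + (D+J)(28) = 46
Step 5: Merge I(29) + (((C+B)+G)+(D+J))(46) = 75
Read each symbol's code off the tree from the root (left child = 0, right child = 1).

Codes:
  J: 111 (length 3)
  D: 110 (length 3)
  I: 0 (length 1)
  G: 101 (length 3)
  B: 1001 (length 4)
  C: 1000 (length 4)
Average code length: 175/75 = 2.3333 bits/symbol


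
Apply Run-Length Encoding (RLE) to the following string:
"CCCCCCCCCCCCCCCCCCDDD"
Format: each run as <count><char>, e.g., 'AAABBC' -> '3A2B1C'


Scanning runs left to right:
  i=0: run of 'C' x 18 -> '18C'
  i=18: run of 'D' x 3 -> '3D'

RLE = 18C3D


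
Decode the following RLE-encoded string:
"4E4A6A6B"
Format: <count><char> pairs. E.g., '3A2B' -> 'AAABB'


Expanding each <count><char> pair:
  4E -> 'EEEE'
  4A -> 'AAAA'
  6A -> 'AAAAAA'
  6B -> 'BBBBBB'

Decoded = EEEEAAAAAAAAAABBBBBB


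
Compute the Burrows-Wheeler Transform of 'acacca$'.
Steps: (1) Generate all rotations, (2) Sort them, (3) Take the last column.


Rotations (sorted):
  0: $acacca -> last char: a
  1: a$acacc -> last char: c
  2: acacca$ -> last char: $
  3: acca$ac -> last char: c
  4: ca$acac -> last char: c
  5: cacca$a -> last char: a
  6: cca$aca -> last char: a


BWT = ac$ccaa


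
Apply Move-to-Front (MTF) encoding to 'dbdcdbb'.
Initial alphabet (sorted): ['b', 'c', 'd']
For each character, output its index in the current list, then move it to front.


MTF encoding:
'd': index 2 in ['b', 'c', 'd'] -> ['d', 'b', 'c']
'b': index 1 in ['d', 'b', 'c'] -> ['b', 'd', 'c']
'd': index 1 in ['b', 'd', 'c'] -> ['d', 'b', 'c']
'c': index 2 in ['d', 'b', 'c'] -> ['c', 'd', 'b']
'd': index 1 in ['c', 'd', 'b'] -> ['d', 'c', 'b']
'b': index 2 in ['d', 'c', 'b'] -> ['b', 'd', 'c']
'b': index 0 in ['b', 'd', 'c'] -> ['b', 'd', 'c']


Output: [2, 1, 1, 2, 1, 2, 0]


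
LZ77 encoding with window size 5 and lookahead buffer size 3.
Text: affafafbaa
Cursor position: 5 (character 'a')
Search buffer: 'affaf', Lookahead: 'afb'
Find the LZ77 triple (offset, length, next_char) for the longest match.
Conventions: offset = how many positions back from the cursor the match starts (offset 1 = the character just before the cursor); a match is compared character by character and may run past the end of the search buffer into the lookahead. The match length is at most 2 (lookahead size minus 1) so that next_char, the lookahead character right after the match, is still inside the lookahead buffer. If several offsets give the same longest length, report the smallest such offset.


Try each offset into the search buffer:
  offset=1 (pos 4, char 'f'): match length 0
  offset=2 (pos 3, char 'a'): match length 2
  offset=3 (pos 2, char 'f'): match length 0
  offset=4 (pos 1, char 'f'): match length 0
  offset=5 (pos 0, char 'a'): match length 2
Longest match has length 2, found at offsets 2, 5; take the smallest, offset 2.
next_char = character at position 5 + 2 = 7 -> 'b'

Best match: offset=2, length=2 (matching 'af' starting at position 3)
LZ77 triple: (2, 2, 'b')


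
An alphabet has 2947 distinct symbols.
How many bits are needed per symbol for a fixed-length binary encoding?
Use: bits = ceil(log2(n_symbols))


log2(2947) = 11.525
Bracket: 2^11 = 2048 < 2947 <= 2^12 = 4096
So ceil(log2(2947)) = 12

bits = ceil(log2(2947)) = ceil(11.525) = 12 bits


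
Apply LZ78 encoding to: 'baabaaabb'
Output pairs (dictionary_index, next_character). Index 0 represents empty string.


LZ78 encoding steps:
Dictionary: {0: ''}
Step 1: w='' (idx 0), next='b' -> output (0, 'b'), add 'b' as idx 1
Step 2: w='' (idx 0), next='a' -> output (0, 'a'), add 'a' as idx 2
Step 3: w='a' (idx 2), next='b' -> output (2, 'b'), add 'ab' as idx 3
Step 4: w='a' (idx 2), next='a' -> output (2, 'a'), add 'aa' as idx 4
Step 5: w='ab' (idx 3), next='b' -> output (3, 'b'), add 'abb' as idx 5


Encoded: [(0, 'b'), (0, 'a'), (2, 'b'), (2, 'a'), (3, 'b')]


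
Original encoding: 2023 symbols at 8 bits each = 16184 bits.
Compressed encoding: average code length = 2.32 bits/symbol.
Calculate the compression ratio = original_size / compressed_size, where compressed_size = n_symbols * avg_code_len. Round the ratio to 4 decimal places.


original_size = n_symbols * orig_bits = 2023 * 8 = 16184 bits
compressed_size = n_symbols * avg_code_len = 2023 * 2.32 = 4693.36 bits
ratio = original_size / compressed_size = 16184 / 4693.36 = 3.4483

Compression ratio = 3.4483


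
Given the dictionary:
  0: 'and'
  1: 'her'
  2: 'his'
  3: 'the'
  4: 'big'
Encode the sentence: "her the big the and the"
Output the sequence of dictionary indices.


Look up each word in the dictionary:
  'her' -> 1
  'the' -> 3
  'big' -> 4
  'the' -> 3
  'and' -> 0
  'the' -> 3

Encoded: [1, 3, 4, 3, 0, 3]


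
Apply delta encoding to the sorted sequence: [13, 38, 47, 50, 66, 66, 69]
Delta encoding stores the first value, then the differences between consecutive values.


First value: 13
Deltas:
  38 - 13 = 25
  47 - 38 = 9
  50 - 47 = 3
  66 - 50 = 16
  66 - 66 = 0
  69 - 66 = 3


Delta encoded: [13, 25, 9, 3, 16, 0, 3]


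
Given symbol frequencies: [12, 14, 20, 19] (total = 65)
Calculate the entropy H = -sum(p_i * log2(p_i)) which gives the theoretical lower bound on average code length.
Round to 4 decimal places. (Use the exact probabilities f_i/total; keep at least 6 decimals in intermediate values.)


Per-symbol terms -p_i * log2(p_i) with p_i = f_i/65:
  p = 12/65 = 0.184615: log2(p) = -2.437405, -p*log2(p) = 0.449983
  p = 14/65 = 0.215385: log2(p) = -2.215013, -p*log2(p) = 0.477080
  p = 20/65 = 0.307692: log2(p) = -1.700440, -p*log2(p) = 0.523212
  p = 19/65 = 0.292308: log2(p) = -1.774440, -p*log2(p) = 0.518683
H = 0.449983 + 0.477080 + 0.523212 + 0.518683 = 1.968958

H = 1.969 bits/symbol


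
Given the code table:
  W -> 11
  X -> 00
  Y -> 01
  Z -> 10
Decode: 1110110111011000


Decoding:
11 -> W
10 -> Z
11 -> W
01 -> Y
11 -> W
01 -> Y
10 -> Z
00 -> X


Result: WZWYWYZX


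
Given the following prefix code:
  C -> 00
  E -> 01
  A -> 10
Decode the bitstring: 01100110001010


Decoding step by step:
Bits 01 -> E
Bits 10 -> A
Bits 01 -> E
Bits 10 -> A
Bits 00 -> C
Bits 10 -> A
Bits 10 -> A


Decoded message: EAEACAA


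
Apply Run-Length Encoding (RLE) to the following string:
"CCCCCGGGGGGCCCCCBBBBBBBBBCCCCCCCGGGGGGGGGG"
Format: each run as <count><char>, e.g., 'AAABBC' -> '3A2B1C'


Scanning runs left to right:
  i=0: run of 'C' x 5 -> '5C'
  i=5: run of 'G' x 6 -> '6G'
  i=11: run of 'C' x 5 -> '5C'
  i=16: run of 'B' x 9 -> '9B'
  i=25: run of 'C' x 7 -> '7C'
  i=32: run of 'G' x 10 -> '10G'

RLE = 5C6G5C9B7C10G


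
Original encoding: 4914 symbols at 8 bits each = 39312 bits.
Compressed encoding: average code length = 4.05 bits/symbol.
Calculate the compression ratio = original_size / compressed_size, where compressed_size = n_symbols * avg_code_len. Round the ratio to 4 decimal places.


original_size = n_symbols * orig_bits = 4914 * 8 = 39312 bits
compressed_size = n_symbols * avg_code_len = 4914 * 4.05 = 19901.7 bits
ratio = original_size / compressed_size = 39312 / 19901.7 = 1.9753

Compression ratio = 1.9753


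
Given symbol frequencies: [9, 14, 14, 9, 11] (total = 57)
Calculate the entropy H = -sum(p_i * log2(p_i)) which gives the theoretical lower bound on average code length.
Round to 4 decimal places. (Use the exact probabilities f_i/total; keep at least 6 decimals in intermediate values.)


Per-symbol terms -p_i * log2(p_i) with p_i = f_i/57:
  p = 9/57 = 0.157895: log2(p) = -2.662965, -p*log2(p) = 0.420468
  p = 14/57 = 0.245614: log2(p) = -2.025535, -p*log2(p) = 0.497500
  p = 14/57 = 0.245614: log2(p) = -2.025535, -p*log2(p) = 0.497500
  p = 9/57 = 0.157895: log2(p) = -2.662965, -p*log2(p) = 0.420468
  p = 11/57 = 0.192982: log2(p) = -2.373458, -p*log2(p) = 0.458036
H = 0.420468 + 0.497500 + 0.497500 + 0.420468 + 0.458036 = 2.293972

H = 2.294 bits/symbol


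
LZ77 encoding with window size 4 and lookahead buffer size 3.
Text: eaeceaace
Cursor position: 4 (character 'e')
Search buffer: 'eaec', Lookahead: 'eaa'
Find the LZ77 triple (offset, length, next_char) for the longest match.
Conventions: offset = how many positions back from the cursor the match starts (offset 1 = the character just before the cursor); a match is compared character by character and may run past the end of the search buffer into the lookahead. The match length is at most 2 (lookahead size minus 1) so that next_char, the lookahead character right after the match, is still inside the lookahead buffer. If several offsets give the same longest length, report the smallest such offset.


Try each offset into the search buffer:
  offset=1 (pos 3, char 'c'): match length 0
  offset=2 (pos 2, char 'e'): match length 1
  offset=3 (pos 1, char 'a'): match length 0
  offset=4 (pos 0, char 'e'): match length 2
Longest match has length 2 at offset 4.
next_char = character at position 4 + 2 = 6 -> 'a'

Best match: offset=4, length=2 (matching 'ea' starting at position 0)
LZ77 triple: (4, 2, 'a')


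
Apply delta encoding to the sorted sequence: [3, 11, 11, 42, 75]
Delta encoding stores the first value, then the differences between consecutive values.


First value: 3
Deltas:
  11 - 3 = 8
  11 - 11 = 0
  42 - 11 = 31
  75 - 42 = 33


Delta encoded: [3, 8, 0, 31, 33]


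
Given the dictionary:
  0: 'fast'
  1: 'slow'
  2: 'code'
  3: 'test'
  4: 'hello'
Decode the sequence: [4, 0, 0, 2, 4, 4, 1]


Look up each index in the dictionary:
  4 -> 'hello'
  0 -> 'fast'
  0 -> 'fast'
  2 -> 'code'
  4 -> 'hello'
  4 -> 'hello'
  1 -> 'slow'

Decoded: "hello fast fast code hello hello slow"


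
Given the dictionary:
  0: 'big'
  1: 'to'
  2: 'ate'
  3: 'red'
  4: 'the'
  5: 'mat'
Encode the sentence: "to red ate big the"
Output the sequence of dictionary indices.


Look up each word in the dictionary:
  'to' -> 1
  'red' -> 3
  'ate' -> 2
  'big' -> 0
  'the' -> 4

Encoded: [1, 3, 2, 0, 4]


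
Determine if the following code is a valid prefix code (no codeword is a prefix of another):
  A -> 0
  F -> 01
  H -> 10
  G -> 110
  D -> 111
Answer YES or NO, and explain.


Checking each pair (does one codeword prefix another?):
  A='0' vs F='01': prefix -- VIOLATION

NO -- this is NOT a valid prefix code. A (0) is a prefix of F (01).


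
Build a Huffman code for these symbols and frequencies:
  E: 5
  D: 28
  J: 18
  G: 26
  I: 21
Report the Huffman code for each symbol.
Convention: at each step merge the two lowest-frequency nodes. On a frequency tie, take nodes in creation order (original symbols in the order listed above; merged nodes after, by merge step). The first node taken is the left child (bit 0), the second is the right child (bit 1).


Huffman tree construction:
Step 1: Merge E(5) + J(18) = 23
Step 2: Merge I(21) + (E+J)(23) = 44
Step 3: Merge G(26) + D(28) = 54
Step 4: Merge (I+(E+J))(44) + (G+D)(54) = 98
Read each symbol's code off the tree from the root (left child = 0, right child = 1).

Codes:
  E: 010 (length 3)
  D: 11 (length 2)
  J: 011 (length 3)
  G: 10 (length 2)
  I: 00 (length 2)
Average code length: 219/98 = 2.2347 bits/symbol


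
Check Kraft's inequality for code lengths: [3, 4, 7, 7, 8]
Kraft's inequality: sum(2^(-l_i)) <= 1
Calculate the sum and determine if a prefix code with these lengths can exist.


Sum = 2^(-3) + 2^(-4) + 2^(-7) + 2^(-7) + 2^(-8)
    = 0.125 + 0.0625 + 0.0078125 + 0.0078125 + 0.00390625
    = 53/256 = 0.20703125
Since 0.20703125 <= 1, Kraft's inequality IS satisfied.
A prefix code with these lengths CAN exist.

Kraft sum = 0.20703125. Satisfied.


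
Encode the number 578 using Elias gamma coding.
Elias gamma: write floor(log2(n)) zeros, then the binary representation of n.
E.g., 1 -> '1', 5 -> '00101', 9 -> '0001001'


num_bits = floor(log2(578)) + 1 = 10
leading_zeros = num_bits - 1 = 9
binary(578) = 1001000010

Elias gamma(578) = '000000000' + '1001000010' = 0000000001001000010 (19 bits)


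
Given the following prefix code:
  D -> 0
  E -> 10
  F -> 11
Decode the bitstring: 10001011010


Decoding step by step:
Bits 10 -> E
Bits 0 -> D
Bits 0 -> D
Bits 10 -> E
Bits 11 -> F
Bits 0 -> D
Bits 10 -> E


Decoded message: EDDEFDE


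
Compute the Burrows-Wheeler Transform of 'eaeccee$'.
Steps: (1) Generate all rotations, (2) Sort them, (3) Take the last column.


Rotations (sorted):
  0: $eaeccee -> last char: e
  1: aeccee$e -> last char: e
  2: ccee$eae -> last char: e
  3: cee$eaec -> last char: c
  4: e$eaecce -> last char: e
  5: eaeccee$ -> last char: $
  6: eccee$ea -> last char: a
  7: ee$eaecc -> last char: c


BWT = eeece$ac


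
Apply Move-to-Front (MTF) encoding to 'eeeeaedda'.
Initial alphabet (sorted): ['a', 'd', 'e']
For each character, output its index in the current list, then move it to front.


MTF encoding:
'e': index 2 in ['a', 'd', 'e'] -> ['e', 'a', 'd']
'e': index 0 in ['e', 'a', 'd'] -> ['e', 'a', 'd']
'e': index 0 in ['e', 'a', 'd'] -> ['e', 'a', 'd']
'e': index 0 in ['e', 'a', 'd'] -> ['e', 'a', 'd']
'a': index 1 in ['e', 'a', 'd'] -> ['a', 'e', 'd']
'e': index 1 in ['a', 'e', 'd'] -> ['e', 'a', 'd']
'd': index 2 in ['e', 'a', 'd'] -> ['d', 'e', 'a']
'd': index 0 in ['d', 'e', 'a'] -> ['d', 'e', 'a']
'a': index 2 in ['d', 'e', 'a'] -> ['a', 'd', 'e']


Output: [2, 0, 0, 0, 1, 1, 2, 0, 2]


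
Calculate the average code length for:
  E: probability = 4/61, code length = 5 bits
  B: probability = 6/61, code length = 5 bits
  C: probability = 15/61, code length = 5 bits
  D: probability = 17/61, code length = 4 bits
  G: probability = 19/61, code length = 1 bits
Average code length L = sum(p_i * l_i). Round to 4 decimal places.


Weighted contributions p_i * l_i:
  E: (4/61) * 5 = 20/61
  B: (6/61) * 5 = 30/61
  C: (15/61) * 5 = 75/61
  D: (17/61) * 4 = 68/61
  G: (19/61) * 1 = 19/61
Sum = (20 + 30 + 75 + 68 + 19)/61 = 212/61

L = 212/61 = 3.4754 bits/symbol


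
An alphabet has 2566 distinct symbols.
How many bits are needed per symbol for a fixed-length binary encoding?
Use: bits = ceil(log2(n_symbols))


log2(2566) = 11.3253
Bracket: 2^11 = 2048 < 2566 <= 2^12 = 4096
So ceil(log2(2566)) = 12

bits = ceil(log2(2566)) = ceil(11.3253) = 12 bits


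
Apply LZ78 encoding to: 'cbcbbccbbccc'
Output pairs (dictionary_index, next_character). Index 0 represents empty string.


LZ78 encoding steps:
Dictionary: {0: ''}
Step 1: w='' (idx 0), next='c' -> output (0, 'c'), add 'c' as idx 1
Step 2: w='' (idx 0), next='b' -> output (0, 'b'), add 'b' as idx 2
Step 3: w='c' (idx 1), next='b' -> output (1, 'b'), add 'cb' as idx 3
Step 4: w='b' (idx 2), next='c' -> output (2, 'c'), add 'bc' as idx 4
Step 5: w='cb' (idx 3), next='b' -> output (3, 'b'), add 'cbb' as idx 5
Step 6: w='c' (idx 1), next='c' -> output (1, 'c'), add 'cc' as idx 6
Step 7: w='c' (idx 1), end of input -> output (1, '')


Encoded: [(0, 'c'), (0, 'b'), (1, 'b'), (2, 'c'), (3, 'b'), (1, 'c'), (1, '')]


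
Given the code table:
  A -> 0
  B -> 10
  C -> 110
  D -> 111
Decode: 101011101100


Decoding:
10 -> B
10 -> B
111 -> D
0 -> A
110 -> C
0 -> A


Result: BBDACA


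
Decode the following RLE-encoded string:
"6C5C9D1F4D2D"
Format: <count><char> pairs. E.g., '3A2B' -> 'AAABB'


Expanding each <count><char> pair:
  6C -> 'CCCCCC'
  5C -> 'CCCCC'
  9D -> 'DDDDDDDDD'
  1F -> 'F'
  4D -> 'DDDD'
  2D -> 'DD'

Decoded = CCCCCCCCCCCDDDDDDDDDFDDDDDD


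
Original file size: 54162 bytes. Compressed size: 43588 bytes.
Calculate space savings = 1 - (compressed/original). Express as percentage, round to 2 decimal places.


ratio = compressed/original = 43588/54162 = 0.804771
savings = 1 - ratio = 1 - 0.804771 = 0.195229
as a percentage: 0.195229 * 100 = 19.52%

Space savings = 1 - 43588/54162 = 19.52%


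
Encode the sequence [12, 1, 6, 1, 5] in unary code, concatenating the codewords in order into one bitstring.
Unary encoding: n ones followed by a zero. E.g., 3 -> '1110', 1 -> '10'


Encode each number as n ones followed by a terminating 0:
  12 -> 1111111111110 (13 bits)
  1 -> 10 (2 bits)
  6 -> 1111110 (7 bits)
  1 -> 10 (2 bits)
  5 -> 111110 (6 bits)
Total length = 13 + 2 + 7 + 2 + 6 = 30 bits.

Unary([12, 1, 6, 1, 5]) = 111111111111010111111010111110 (30 bits)


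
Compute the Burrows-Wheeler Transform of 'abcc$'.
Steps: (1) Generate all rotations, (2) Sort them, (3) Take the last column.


Rotations (sorted):
  0: $abcc -> last char: c
  1: abcc$ -> last char: $
  2: bcc$a -> last char: a
  3: c$abc -> last char: c
  4: cc$ab -> last char: b


BWT = c$acb


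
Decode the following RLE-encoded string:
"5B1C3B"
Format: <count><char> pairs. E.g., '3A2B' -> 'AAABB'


Expanding each <count><char> pair:
  5B -> 'BBBBB'
  1C -> 'C'
  3B -> 'BBB'

Decoded = BBBBBCBBB


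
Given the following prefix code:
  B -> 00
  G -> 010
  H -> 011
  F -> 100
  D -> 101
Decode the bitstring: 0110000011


Decoding step by step:
Bits 011 -> H
Bits 00 -> B
Bits 00 -> B
Bits 011 -> H


Decoded message: HBBH


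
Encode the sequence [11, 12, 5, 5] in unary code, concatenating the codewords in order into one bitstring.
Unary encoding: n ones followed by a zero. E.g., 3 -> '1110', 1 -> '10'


Encode each number as n ones followed by a terminating 0:
  11 -> 111111111110 (12 bits)
  12 -> 1111111111110 (13 bits)
  5 -> 111110 (6 bits)
  5 -> 111110 (6 bits)
Total length = 12 + 13 + 6 + 6 = 37 bits.

Unary([11, 12, 5, 5]) = 1111111111101111111111110111110111110 (37 bits)


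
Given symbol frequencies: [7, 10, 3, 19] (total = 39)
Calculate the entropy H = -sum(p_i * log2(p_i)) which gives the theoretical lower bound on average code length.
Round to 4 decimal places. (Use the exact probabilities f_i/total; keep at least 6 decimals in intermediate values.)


Per-symbol terms -p_i * log2(p_i) with p_i = f_i/39:
  p = 7/39 = 0.179487: log2(p) = -2.478047, -p*log2(p) = 0.444778
  p = 10/39 = 0.256410: log2(p) = -1.963474, -p*log2(p) = 0.503455
  p = 3/39 = 0.076923: log2(p) = -3.700440, -p*log2(p) = 0.284649
  p = 19/39 = 0.487179: log2(p) = -1.037475, -p*log2(p) = 0.505436
H = 0.444778 + 0.503455 + 0.284649 + 0.505436 = 1.738318

H = 1.7383 bits/symbol


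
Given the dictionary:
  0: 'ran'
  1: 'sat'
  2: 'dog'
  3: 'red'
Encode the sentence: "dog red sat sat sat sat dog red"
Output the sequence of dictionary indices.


Look up each word in the dictionary:
  'dog' -> 2
  'red' -> 3
  'sat' -> 1
  'sat' -> 1
  'sat' -> 1
  'sat' -> 1
  'dog' -> 2
  'red' -> 3

Encoded: [2, 3, 1, 1, 1, 1, 2, 3]


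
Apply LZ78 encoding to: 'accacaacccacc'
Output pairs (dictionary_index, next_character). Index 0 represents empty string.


LZ78 encoding steps:
Dictionary: {0: ''}
Step 1: w='' (idx 0), next='a' -> output (0, 'a'), add 'a' as idx 1
Step 2: w='' (idx 0), next='c' -> output (0, 'c'), add 'c' as idx 2
Step 3: w='c' (idx 2), next='a' -> output (2, 'a'), add 'ca' as idx 3
Step 4: w='ca' (idx 3), next='a' -> output (3, 'a'), add 'caa' as idx 4
Step 5: w='c' (idx 2), next='c' -> output (2, 'c'), add 'cc' as idx 5
Step 6: w='ca' (idx 3), next='c' -> output (3, 'c'), add 'cac' as idx 6
Step 7: w='c' (idx 2), end of input -> output (2, '')


Encoded: [(0, 'a'), (0, 'c'), (2, 'a'), (3, 'a'), (2, 'c'), (3, 'c'), (2, '')]


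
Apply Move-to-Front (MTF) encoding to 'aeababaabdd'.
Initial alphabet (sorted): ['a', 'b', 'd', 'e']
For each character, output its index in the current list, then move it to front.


MTF encoding:
'a': index 0 in ['a', 'b', 'd', 'e'] -> ['a', 'b', 'd', 'e']
'e': index 3 in ['a', 'b', 'd', 'e'] -> ['e', 'a', 'b', 'd']
'a': index 1 in ['e', 'a', 'b', 'd'] -> ['a', 'e', 'b', 'd']
'b': index 2 in ['a', 'e', 'b', 'd'] -> ['b', 'a', 'e', 'd']
'a': index 1 in ['b', 'a', 'e', 'd'] -> ['a', 'b', 'e', 'd']
'b': index 1 in ['a', 'b', 'e', 'd'] -> ['b', 'a', 'e', 'd']
'a': index 1 in ['b', 'a', 'e', 'd'] -> ['a', 'b', 'e', 'd']
'a': index 0 in ['a', 'b', 'e', 'd'] -> ['a', 'b', 'e', 'd']
'b': index 1 in ['a', 'b', 'e', 'd'] -> ['b', 'a', 'e', 'd']
'd': index 3 in ['b', 'a', 'e', 'd'] -> ['d', 'b', 'a', 'e']
'd': index 0 in ['d', 'b', 'a', 'e'] -> ['d', 'b', 'a', 'e']


Output: [0, 3, 1, 2, 1, 1, 1, 0, 1, 3, 0]


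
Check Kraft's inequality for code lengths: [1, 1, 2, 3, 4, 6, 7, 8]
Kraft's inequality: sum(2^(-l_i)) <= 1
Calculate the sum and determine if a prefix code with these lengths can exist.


Sum = 2^(-1) + 2^(-1) + 2^(-2) + 2^(-3) + 2^(-4) + 2^(-6) + 2^(-7) + 2^(-8)
    = 0.5 + 0.5 + 0.25 + 0.125 + 0.0625 + 0.015625 + 0.0078125 + 0.00390625
    = 375/256 = 1.46484375
Since 1.46484375 > 1, Kraft's inequality is NOT satisfied.
A prefix code with these lengths CANNOT exist.

Kraft sum = 1.46484375. Not satisfied.


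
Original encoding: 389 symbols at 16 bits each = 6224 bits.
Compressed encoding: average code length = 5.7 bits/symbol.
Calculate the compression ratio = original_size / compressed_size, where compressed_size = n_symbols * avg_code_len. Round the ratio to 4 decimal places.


original_size = n_symbols * orig_bits = 389 * 16 = 6224 bits
compressed_size = n_symbols * avg_code_len = 389 * 5.7 = 2217.3 bits
ratio = original_size / compressed_size = 6224 / 2217.3 = 2.807

Compression ratio = 2.807


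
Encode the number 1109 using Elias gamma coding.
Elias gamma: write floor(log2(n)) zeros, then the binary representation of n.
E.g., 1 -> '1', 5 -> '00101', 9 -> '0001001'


num_bits = floor(log2(1109)) + 1 = 11
leading_zeros = num_bits - 1 = 10
binary(1109) = 10001010101

Elias gamma(1109) = '0000000000' + '10001010101' = 000000000010001010101 (21 bits)


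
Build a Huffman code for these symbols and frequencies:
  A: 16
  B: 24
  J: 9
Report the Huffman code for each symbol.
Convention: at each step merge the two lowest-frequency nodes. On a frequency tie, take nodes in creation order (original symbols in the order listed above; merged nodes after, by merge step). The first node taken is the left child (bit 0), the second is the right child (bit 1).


Huffman tree construction:
Step 1: Merge J(9) + A(16) = 25
Step 2: Merge B(24) + (J+A)(25) = 49
Read each symbol's code off the tree from the root (left child = 0, right child = 1).

Codes:
  A: 11 (length 2)
  B: 0 (length 1)
  J: 10 (length 2)
Average code length: 74/49 = 1.5102 bits/symbol


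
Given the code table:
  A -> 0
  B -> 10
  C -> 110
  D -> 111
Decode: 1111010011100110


Decoding:
111 -> D
10 -> B
10 -> B
0 -> A
111 -> D
0 -> A
0 -> A
110 -> C


Result: DBBADAAC


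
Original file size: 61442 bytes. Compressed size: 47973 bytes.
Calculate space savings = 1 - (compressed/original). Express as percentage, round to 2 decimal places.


ratio = compressed/original = 47973/61442 = 0.780785
savings = 1 - ratio = 1 - 0.780785 = 0.219215
as a percentage: 0.219215 * 100 = 21.92%

Space savings = 1 - 47973/61442 = 21.92%


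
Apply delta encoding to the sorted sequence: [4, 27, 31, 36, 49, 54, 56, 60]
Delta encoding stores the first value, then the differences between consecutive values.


First value: 4
Deltas:
  27 - 4 = 23
  31 - 27 = 4
  36 - 31 = 5
  49 - 36 = 13
  54 - 49 = 5
  56 - 54 = 2
  60 - 56 = 4


Delta encoded: [4, 23, 4, 5, 13, 5, 2, 4]


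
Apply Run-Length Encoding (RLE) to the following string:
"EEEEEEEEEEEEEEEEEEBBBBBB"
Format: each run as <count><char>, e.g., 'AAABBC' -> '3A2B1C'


Scanning runs left to right:
  i=0: run of 'E' x 18 -> '18E'
  i=18: run of 'B' x 6 -> '6B'

RLE = 18E6B


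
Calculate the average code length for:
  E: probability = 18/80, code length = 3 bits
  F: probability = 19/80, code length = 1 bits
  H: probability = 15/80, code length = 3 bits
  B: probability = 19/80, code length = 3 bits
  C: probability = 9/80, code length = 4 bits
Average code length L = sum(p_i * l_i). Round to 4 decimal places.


Weighted contributions p_i * l_i:
  E: (18/80) * 3 = 54/80
  F: (19/80) * 1 = 19/80
  H: (15/80) * 3 = 45/80
  B: (19/80) * 3 = 57/80
  C: (9/80) * 4 = 36/80
Sum = (54 + 19 + 45 + 57 + 36)/80 = 211/80

L = 211/80 = 2.6375 bits/symbol


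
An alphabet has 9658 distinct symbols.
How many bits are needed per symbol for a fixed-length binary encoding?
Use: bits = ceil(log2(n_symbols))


log2(9658) = 13.2375
Bracket: 2^13 = 8192 < 9658 <= 2^14 = 16384
So ceil(log2(9658)) = 14

bits = ceil(log2(9658)) = ceil(13.2375) = 14 bits


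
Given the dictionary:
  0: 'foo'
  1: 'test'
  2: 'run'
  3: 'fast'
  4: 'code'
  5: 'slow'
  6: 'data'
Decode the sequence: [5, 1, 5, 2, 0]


Look up each index in the dictionary:
  5 -> 'slow'
  1 -> 'test'
  5 -> 'slow'
  2 -> 'run'
  0 -> 'foo'

Decoded: "slow test slow run foo"


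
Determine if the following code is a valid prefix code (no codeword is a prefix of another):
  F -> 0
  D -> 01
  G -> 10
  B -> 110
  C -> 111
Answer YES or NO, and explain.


Checking each pair (does one codeword prefix another?):
  F='0' vs D='01': prefix -- VIOLATION

NO -- this is NOT a valid prefix code. F (0) is a prefix of D (01).


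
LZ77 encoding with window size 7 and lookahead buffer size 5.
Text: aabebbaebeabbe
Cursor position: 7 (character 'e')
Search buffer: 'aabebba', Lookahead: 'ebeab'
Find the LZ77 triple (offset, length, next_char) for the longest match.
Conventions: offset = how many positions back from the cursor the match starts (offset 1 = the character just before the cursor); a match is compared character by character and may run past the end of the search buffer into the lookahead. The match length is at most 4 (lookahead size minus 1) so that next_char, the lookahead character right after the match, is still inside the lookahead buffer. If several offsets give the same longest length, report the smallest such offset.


Try each offset into the search buffer:
  offset=1 (pos 6, char 'a'): match length 0
  offset=2 (pos 5, char 'b'): match length 0
  offset=3 (pos 4, char 'b'): match length 0
  offset=4 (pos 3, char 'e'): match length 2
  offset=5 (pos 2, char 'b'): match length 0
  offset=6 (pos 1, char 'a'): match length 0
  offset=7 (pos 0, char 'a'): match length 0
Longest match has length 2 at offset 4.
next_char = character at position 7 + 2 = 9 -> 'e'

Best match: offset=4, length=2 (matching 'eb' starting at position 3)
LZ77 triple: (4, 2, 'e')
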